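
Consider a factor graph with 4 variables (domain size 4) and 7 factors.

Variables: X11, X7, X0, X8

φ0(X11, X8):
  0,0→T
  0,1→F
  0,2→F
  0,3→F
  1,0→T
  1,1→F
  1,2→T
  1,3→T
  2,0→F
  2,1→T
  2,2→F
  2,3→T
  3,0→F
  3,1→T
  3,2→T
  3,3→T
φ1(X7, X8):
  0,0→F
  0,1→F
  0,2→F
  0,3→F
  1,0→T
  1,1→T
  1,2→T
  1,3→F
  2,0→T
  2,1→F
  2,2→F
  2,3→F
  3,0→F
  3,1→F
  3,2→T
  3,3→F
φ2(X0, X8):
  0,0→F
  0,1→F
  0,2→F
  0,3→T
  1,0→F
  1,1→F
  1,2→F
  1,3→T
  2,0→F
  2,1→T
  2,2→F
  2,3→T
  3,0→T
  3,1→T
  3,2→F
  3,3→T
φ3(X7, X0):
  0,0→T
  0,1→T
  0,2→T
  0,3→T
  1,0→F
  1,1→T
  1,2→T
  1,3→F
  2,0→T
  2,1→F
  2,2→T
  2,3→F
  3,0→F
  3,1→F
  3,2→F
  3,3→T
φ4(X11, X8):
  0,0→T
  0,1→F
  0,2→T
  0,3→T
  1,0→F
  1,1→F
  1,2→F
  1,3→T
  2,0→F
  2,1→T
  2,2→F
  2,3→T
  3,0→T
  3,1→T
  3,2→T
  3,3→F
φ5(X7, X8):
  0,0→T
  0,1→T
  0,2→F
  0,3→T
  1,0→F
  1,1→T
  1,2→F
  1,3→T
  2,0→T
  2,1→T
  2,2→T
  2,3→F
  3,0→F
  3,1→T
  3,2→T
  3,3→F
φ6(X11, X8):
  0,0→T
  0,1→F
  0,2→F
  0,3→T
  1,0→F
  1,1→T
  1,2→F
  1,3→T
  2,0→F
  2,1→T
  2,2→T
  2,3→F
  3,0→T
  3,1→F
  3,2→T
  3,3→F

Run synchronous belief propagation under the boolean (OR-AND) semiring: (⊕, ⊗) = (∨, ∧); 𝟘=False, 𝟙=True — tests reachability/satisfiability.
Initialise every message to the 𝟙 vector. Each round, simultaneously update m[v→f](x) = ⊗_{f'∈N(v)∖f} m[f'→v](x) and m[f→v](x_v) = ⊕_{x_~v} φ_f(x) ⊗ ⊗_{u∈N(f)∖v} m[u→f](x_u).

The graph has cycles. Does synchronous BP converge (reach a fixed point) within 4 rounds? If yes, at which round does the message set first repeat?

init: all messages = 𝟙 over 4 values
r1 m[φ0→X11] = [T, T, T, T]
r1 m[φ0→X8] = [T, T, T, T]
r1 m[φ1→X7] = [F, T, T, T]
r1 m[φ1→X8] = [T, T, T, F]
r1 m[φ2→X0] = [T, T, T, T]
r1 m[φ2→X8] = [T, T, F, T]
r1 m[φ3→X7] = [T, T, T, T]
r1 m[φ3→X0] = [T, T, T, T]
r1 m[φ4→X11] = [T, T, T, T]
r1 m[φ4→X8] = [T, T, T, T]
r1 m[φ5→X7] = [T, T, T, T]
r1 m[φ5→X8] = [T, T, T, T]
r1 m[φ6→X11] = [T, T, T, T]
r1 m[φ6→X8] = [T, T, T, T]
r1 m[X11→φ0] = [T, T, T, T]
r1 m[X11→φ4] = [T, T, T, T]
r1 m[X11→φ6] = [T, T, T, T]
r1 m[X7→φ1] = [T, T, T, T]
r1 m[X7→φ3] = [T, T, T, T]
r1 m[X7→φ5] = [T, T, T, T]
r1 m[X0→φ2] = [T, T, T, T]
r1 m[X0→φ3] = [T, T, T, T]
r1 m[X8→φ0] = [T, T, T, T]
r1 m[X8→φ1] = [T, T, T, T]
r1 m[X8→φ2] = [T, T, T, T]
r1 m[X8→φ4] = [T, T, T, T]
r1 m[X8→φ5] = [T, T, T, T]
r1 m[X8→φ6] = [T, T, T, T]
r2 m[φ0→X11] = [T, T, T, T]
r2 m[φ0→X8] = [T, T, T, T]
r2 m[φ1→X7] = [F, T, T, T]
r2 m[φ1→X8] = [T, T, T, F]
r2 m[φ2→X0] = [T, T, T, T]
r2 m[φ2→X8] = [T, T, F, T]
r2 m[φ3→X7] = [T, T, T, T]
r2 m[φ3→X0] = [T, T, T, T]
r2 m[φ4→X11] = [T, T, T, T]
r2 m[φ4→X8] = [T, T, T, T]
r2 m[φ5→X7] = [T, T, T, T]
r2 m[φ5→X8] = [T, T, T, T]
r2 m[φ6→X11] = [T, T, T, T]
r2 m[φ6→X8] = [T, T, T, T]
r2 m[X11→φ0] = [T, T, T, T]
r2 m[X11→φ4] = [T, T, T, T]
r2 m[X11→φ6] = [T, T, T, T]
r2 m[X7→φ1] = [T, T, T, T]
r2 m[X7→φ3] = [F, T, T, T]
r2 m[X7→φ5] = [F, T, T, T]
r2 m[X0→φ2] = [T, T, T, T]
r2 m[X0→φ3] = [T, T, T, T]
r2 m[X8→φ0] = [T, T, F, F]
r2 m[X8→φ1] = [T, T, F, T]
r2 m[X8→φ2] = [T, T, T, F]
r2 m[X8→φ4] = [T, T, F, F]
r2 m[X8→φ5] = [T, T, F, F]
r2 m[X8→φ6] = [T, T, F, F]
r3 m[φ0→X11] = [T, T, T, T]
r3 m[φ0→X8] = [T, T, T, T]
r3 m[φ1→X7] = [F, T, T, F]
r3 m[φ1→X8] = [T, T, T, F]
r3 m[φ2→X0] = [F, F, T, T]
r3 m[φ2→X8] = [T, T, F, T]
r3 m[φ3→X7] = [T, T, T, T]
r3 m[φ3→X0] = [T, T, T, T]
r3 m[φ4→X11] = [T, F, T, T]
r3 m[φ4→X8] = [T, T, T, T]
r3 m[φ5→X7] = [T, T, T, T]
r3 m[φ5→X8] = [T, T, T, T]
r3 m[φ6→X11] = [T, T, T, T]
r3 m[φ6→X8] = [T, T, T, T]
r3 m[X11→φ0] = [T, T, T, T]
r3 m[X11→φ4] = [T, T, T, T]
r3 m[X11→φ6] = [T, T, T, T]
r3 m[X7→φ1] = [T, T, T, T]
r3 m[X7→φ3] = [F, T, T, T]
r3 m[X7→φ5] = [F, T, T, T]
r3 m[X0→φ2] = [T, T, T, T]
r3 m[X0→φ3] = [T, T, T, T]
r3 m[X8→φ0] = [T, T, F, F]
r3 m[X8→φ1] = [T, T, F, T]
r3 m[X8→φ2] = [T, T, T, F]
r3 m[X8→φ4] = [T, T, F, F]
r3 m[X8→φ5] = [T, T, F, F]
r3 m[X8→φ6] = [T, T, F, F]
r4 m[φ0→X11] = [T, T, T, T]
r4 m[φ0→X8] = [T, T, T, T]
r4 m[φ1→X7] = [F, T, T, F]
r4 m[φ1→X8] = [T, T, T, F]
r4 m[φ2→X0] = [F, F, T, T]
r4 m[φ2→X8] = [T, T, F, T]
r4 m[φ3→X7] = [T, T, T, T]
r4 m[φ3→X0] = [T, T, T, T]
r4 m[φ4→X11] = [T, F, T, T]
r4 m[φ4→X8] = [T, T, T, T]
r4 m[φ5→X7] = [T, T, T, T]
r4 m[φ5→X8] = [T, T, T, T]
r4 m[φ6→X11] = [T, T, T, T]
r4 m[φ6→X8] = [T, T, T, T]
r4 m[X11→φ0] = [T, F, T, T]
r4 m[X11→φ4] = [T, T, T, T]
r4 m[X11→φ6] = [T, F, T, T]
r4 m[X7→φ1] = [T, T, T, T]
r4 m[X7→φ3] = [F, T, T, F]
r4 m[X7→φ5] = [F, T, T, F]
r4 m[X0→φ2] = [T, T, T, T]
r4 m[X0→φ3] = [F, F, T, T]
r4 m[X8→φ0] = [T, T, F, F]
r4 m[X8→φ1] = [T, T, F, T]
r4 m[X8→φ2] = [T, T, T, F]
r4 m[X8→φ4] = [T, T, F, F]
r4 m[X8→φ5] = [T, T, F, F]
r4 m[X8→φ6] = [T, T, F, F]
no fixed point within 4 rounds

NOT CONVERGED within 4 rounds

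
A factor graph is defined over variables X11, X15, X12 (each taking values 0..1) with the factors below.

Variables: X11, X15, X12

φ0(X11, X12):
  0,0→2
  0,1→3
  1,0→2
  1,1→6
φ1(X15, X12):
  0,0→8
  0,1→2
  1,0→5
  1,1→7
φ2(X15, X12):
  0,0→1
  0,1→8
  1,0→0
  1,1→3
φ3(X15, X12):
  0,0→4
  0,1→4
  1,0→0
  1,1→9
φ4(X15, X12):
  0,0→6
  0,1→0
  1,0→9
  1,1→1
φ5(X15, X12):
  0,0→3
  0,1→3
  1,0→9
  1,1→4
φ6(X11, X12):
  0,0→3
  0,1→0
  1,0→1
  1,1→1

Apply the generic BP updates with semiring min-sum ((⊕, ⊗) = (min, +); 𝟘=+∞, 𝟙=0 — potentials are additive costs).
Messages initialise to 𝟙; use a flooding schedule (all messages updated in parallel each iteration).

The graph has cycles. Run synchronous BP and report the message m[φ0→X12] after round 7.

init: all messages = 𝟙 over 2 values
r1 m[φ0→X11] = [2, 2]
r1 m[φ0→X12] = [2, 3]
r1 m[φ1→X15] = [2, 5]
r1 m[φ1→X12] = [5, 2]
r1 m[φ2→X15] = [1, 0]
r1 m[φ2→X12] = [0, 3]
r1 m[φ3→X15] = [4, 0]
r1 m[φ3→X12] = [0, 4]
r1 m[φ4→X15] = [0, 1]
r1 m[φ4→X12] = [6, 0]
r1 m[φ5→X15] = [3, 4]
r1 m[φ5→X12] = [3, 3]
r1 m[φ6→X11] = [0, 1]
r1 m[φ6→X12] = [1, 0]
r1 m[X11→φ0] = [0, 0]
r1 m[X11→φ6] = [0, 0]
r1 m[X15→φ1] = [0, 0]
r1 m[X15→φ2] = [0, 0]
r1 m[X15→φ3] = [0, 0]
r1 m[X15→φ4] = [0, 0]
r1 m[X15→φ5] = [0, 0]
r1 m[X12→φ0] = [0, 0]
r1 m[X12→φ1] = [0, 0]
r1 m[X12→φ2] = [0, 0]
r1 m[X12→φ3] = [0, 0]
r1 m[X12→φ4] = [0, 0]
r1 m[X12→φ5] = [0, 0]
r1 m[X12→φ6] = [0, 0]
r2 m[φ0→X11] = [2, 2]
r2 m[φ0→X12] = [2, 3]
r2 m[φ1→X15] = [2, 5]
r2 m[φ1→X12] = [5, 2]
r2 m[φ2→X15] = [1, 0]
r2 m[φ2→X12] = [0, 3]
r2 m[φ3→X15] = [4, 0]
r2 m[φ3→X12] = [0, 4]
r2 m[φ4→X15] = [0, 1]
r2 m[φ4→X12] = [6, 0]
r2 m[φ5→X15] = [3, 4]
r2 m[φ5→X12] = [3, 3]
r2 m[φ6→X11] = [0, 1]
r2 m[φ6→X12] = [1, 0]
r2 m[X11→φ0] = [0, 1]
r2 m[X11→φ6] = [2, 2]
r2 m[X15→φ1] = [8, 5]
r2 m[X15→φ2] = [9, 10]
r2 m[X15→φ3] = [6, 10]
r2 m[X15→φ4] = [10, 9]
r2 m[X15→φ5] = [7, 6]
r2 m[X12→φ0] = [15, 12]
r2 m[X12→φ1] = [12, 13]
r2 m[X12→φ2] = [17, 12]
r2 m[X12→φ3] = [17, 11]
r2 m[X12→φ4] = [11, 15]
r2 m[X12→φ5] = [14, 12]
r2 m[X12→φ6] = [16, 15]
r3 m[φ0→X11] = [15, 17]
r3 m[φ0→X12] = [2, 3]
r3 m[φ1→X15] = [15, 17]
r3 m[φ1→X12] = [10, 10]
r3 m[φ2→X15] = [18, 15]
r3 m[φ2→X12] = [10, 13]
r3 m[φ3→X15] = [15, 17]
r3 m[φ3→X12] = [10, 10]
r3 m[φ4→X15] = [15, 16]
r3 m[φ4→X12] = [16, 10]
r3 m[φ5→X15] = [15, 16]
r3 m[φ5→X12] = [10, 10]
r3 m[φ6→X11] = [15, 16]
r3 m[φ6→X12] = [3, 2]
r3 m[X11→φ0] = [0, 1]
r3 m[X11→φ6] = [2, 2]
r3 m[X15→φ1] = [8, 5]
r3 m[X15→φ2] = [9, 10]
r3 m[X15→φ3] = [6, 10]
r3 m[X15→φ4] = [10, 9]
r3 m[X15→φ5] = [7, 6]
r3 m[X12→φ0] = [15, 12]
r3 m[X12→φ1] = [12, 13]
r3 m[X12→φ2] = [17, 12]
r3 m[X12→φ3] = [17, 11]
r3 m[X12→φ4] = [11, 15]
r3 m[X12→φ5] = [14, 12]
r3 m[X12→φ6] = [16, 15]
r4 m[φ0→X11] = [15, 17]
r4 m[φ0→X12] = [2, 3]
r4 m[φ1→X15] = [15, 17]
r4 m[φ1→X12] = [10, 10]
r4 m[φ2→X15] = [18, 15]
r4 m[φ2→X12] = [10, 13]
r4 m[φ3→X15] = [15, 17]
r4 m[φ3→X12] = [10, 10]
r4 m[φ4→X15] = [15, 16]
r4 m[φ4→X12] = [16, 10]
r4 m[φ5→X15] = [15, 16]
r4 m[φ5→X12] = [10, 10]
r4 m[φ6→X11] = [15, 16]
r4 m[φ6→X12] = [3, 2]
r4 m[X11→φ0] = [15, 16]
r4 m[X11→φ6] = [15, 17]
r4 m[X15→φ1] = [63, 64]
r4 m[X15→φ2] = [60, 66]
r4 m[X15→φ3] = [63, 64]
r4 m[X15→φ4] = [63, 65]
r4 m[X15→φ5] = [63, 65]
r4 m[X12→φ0] = [59, 55]
r4 m[X12→φ1] = [51, 48]
r4 m[X12→φ2] = [51, 45]
r4 m[X12→φ3] = [51, 48]
r4 m[X12→φ4] = [45, 48]
r4 m[X12→φ5] = [51, 48]
r4 m[X12→φ6] = [58, 56]
r5 m[φ0→X11] = [58, 61]
r5 m[φ0→X12] = [17, 18]
r5 m[φ1→X15] = [50, 55]
r5 m[φ1→X12] = [69, 65]
r5 m[φ2→X15] = [52, 48]
r5 m[φ2→X12] = [61, 68]
r5 m[φ3→X15] = [52, 51]
r5 m[φ3→X12] = [64, 67]
r5 m[φ4→X15] = [48, 49]
r5 m[φ4→X12] = [69, 63]
r5 m[φ5→X15] = [51, 52]
r5 m[φ5→X12] = [66, 66]
r5 m[φ6→X11] = [56, 57]
r5 m[φ6→X12] = [18, 15]
r5 m[X11→φ0] = [15, 16]
r5 m[X11→φ6] = [15, 17]
r5 m[X15→φ1] = [63, 64]
r5 m[X15→φ2] = [60, 66]
r5 m[X15→φ3] = [63, 64]
r5 m[X15→φ4] = [63, 65]
r5 m[X15→φ5] = [63, 65]
r5 m[X12→φ0] = [59, 55]
r5 m[X12→φ1] = [51, 48]
r5 m[X12→φ2] = [51, 45]
r5 m[X12→φ3] = [51, 48]
r5 m[X12→φ4] = [45, 48]
r5 m[X12→φ5] = [51, 48]
r5 m[X12→φ6] = [58, 56]
r6 m[φ0→X11] = [58, 61]
r6 m[φ0→X12] = [17, 18]
r6 m[φ1→X15] = [50, 55]
r6 m[φ1→X12] = [69, 65]
r6 m[φ2→X15] = [52, 48]
r6 m[φ2→X12] = [61, 68]
r6 m[φ3→X15] = [52, 51]
r6 m[φ3→X12] = [64, 67]
r6 m[φ4→X15] = [48, 49]
r6 m[φ4→X12] = [69, 63]
r6 m[φ5→X15] = [51, 52]
r6 m[φ5→X12] = [66, 66]
r6 m[φ6→X11] = [56, 57]
r6 m[φ6→X12] = [18, 15]
r6 m[X11→φ0] = [56, 57]
r6 m[X11→φ6] = [58, 61]
r6 m[X15→φ1] = [203, 200]
r6 m[X15→φ2] = [201, 207]
r6 m[X15→φ3] = [201, 204]
r6 m[X15→φ4] = [205, 206]
r6 m[X15→φ5] = [202, 203]
r6 m[X12→φ0] = [347, 344]
r6 m[X12→φ1] = [295, 297]
r6 m[X12→φ2] = [303, 294]
r6 m[X12→φ3] = [300, 295]
r6 m[X12→φ4] = [295, 299]
r6 m[X12→φ5] = [298, 296]
r6 m[X12→φ6] = [346, 347]
r7 m[φ0→X11] = [347, 349]
r7 m[φ0→X12] = [58, 59]
r7 m[φ1→X15] = [299, 300]
r7 m[φ1→X12] = [205, 205]
r7 m[φ2→X15] = [302, 297]
r7 m[φ2→X12] = [202, 209]
r7 m[φ3→X15] = [299, 300]
r7 m[φ3→X12] = [204, 205]
r7 m[φ4→X15] = [299, 300]
r7 m[φ4→X12] = [211, 205]
r7 m[φ5→X15] = [299, 300]
r7 m[φ5→X12] = [205, 205]
r7 m[φ6→X11] = [347, 347]
r7 m[φ6→X12] = [61, 58]
r7 m[X11→φ0] = [56, 57]
r7 m[X11→φ6] = [58, 61]
r7 m[X15→φ1] = [203, 200]
r7 m[X15→φ2] = [201, 207]
r7 m[X15→φ3] = [201, 204]
r7 m[X15→φ4] = [205, 206]
r7 m[X15→φ5] = [202, 203]
r7 m[X12→φ0] = [347, 344]
r7 m[X12→φ1] = [295, 297]
r7 m[X12→φ2] = [303, 294]
r7 m[X12→φ3] = [300, 295]
r7 m[X12→φ4] = [295, 299]
r7 m[X12→φ5] = [298, 296]
r7 m[X12→φ6] = [346, 347]

message @ round 7 = [58, 59]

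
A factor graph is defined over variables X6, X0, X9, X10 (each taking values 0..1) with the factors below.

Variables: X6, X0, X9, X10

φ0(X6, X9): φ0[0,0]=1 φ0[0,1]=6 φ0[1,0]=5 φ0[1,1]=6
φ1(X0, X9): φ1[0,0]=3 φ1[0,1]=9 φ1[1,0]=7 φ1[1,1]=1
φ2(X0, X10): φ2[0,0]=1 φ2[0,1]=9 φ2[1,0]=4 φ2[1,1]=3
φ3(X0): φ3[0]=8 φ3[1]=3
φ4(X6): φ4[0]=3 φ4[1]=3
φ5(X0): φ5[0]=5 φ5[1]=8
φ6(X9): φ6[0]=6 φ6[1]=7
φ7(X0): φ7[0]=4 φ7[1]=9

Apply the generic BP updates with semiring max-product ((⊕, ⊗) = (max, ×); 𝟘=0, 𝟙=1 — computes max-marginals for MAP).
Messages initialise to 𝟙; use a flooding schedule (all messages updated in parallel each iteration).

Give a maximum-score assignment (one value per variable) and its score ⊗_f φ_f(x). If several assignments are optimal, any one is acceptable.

assignment: (X6=0, X0=0, X9=1, X10=1); score = 1632960

init: all messages = 𝟙 over 2 values
r1 m[φ0→X6] = [6, 6]
r1 m[φ0→X9] = [5, 6]
r1 m[φ1→X0] = [9, 7]
r1 m[φ1→X9] = [7, 9]
r1 m[φ2→X0] = [9, 4]
r1 m[φ2→X10] = [4, 9]
r1 m[φ3→X0] = [8, 3]
r1 m[φ4→X6] = [3, 3]
r1 m[φ5→X0] = [5, 8]
r1 m[φ6→X9] = [6, 7]
r1 m[φ7→X0] = [4, 9]
r1 m[X6→φ0] = [1, 1]
r1 m[X6→φ4] = [1, 1]
r1 m[X0→φ1] = [1, 1]
r1 m[X0→φ2] = [1, 1]
r1 m[X0→φ3] = [1, 1]
r1 m[X0→φ5] = [1, 1]
r1 m[X0→φ7] = [1, 1]
r1 m[X9→φ0] = [1, 1]
r1 m[X9→φ1] = [1, 1]
r1 m[X9→φ6] = [1, 1]
r1 m[X10→φ2] = [1, 1]
r2 m[φ0→X6] = [6, 6]
r2 m[φ0→X9] = [5, 6]
r2 m[φ1→X0] = [9, 7]
r2 m[φ1→X9] = [7, 9]
r2 m[φ2→X0] = [9, 4]
r2 m[φ2→X10] = [4, 9]
r2 m[φ3→X0] = [8, 3]
r2 m[φ4→X6] = [3, 3]
r2 m[φ5→X0] = [5, 8]
r2 m[φ6→X9] = [6, 7]
r2 m[φ7→X0] = [4, 9]
r2 m[X6→φ0] = [3, 3]
r2 m[X6→φ4] = [6, 6]
r2 m[X0→φ1] = [1440, 864]
r2 m[X0→φ2] = [1440, 1512]
r2 m[X0→φ3] = [1620, 2016]
r2 m[X0→φ5] = [2592, 756]
r2 m[X0→φ7] = [3240, 672]
r2 m[X9→φ0] = [42, 63]
r2 m[X9→φ1] = [30, 42]
r2 m[X9→φ6] = [35, 54]
r2 m[X10→φ2] = [1, 1]
r3 m[φ0→X6] = [378, 378]
r3 m[φ0→X9] = [15, 18]
r3 m[φ1→X0] = [378, 210]
r3 m[φ1→X9] = [6048, 12960]
r3 m[φ2→X0] = [9, 4]
r3 m[φ2→X10] = [6048, 12960]
r3 m[φ3→X0] = [8, 3]
r3 m[φ4→X6] = [3, 3]
r3 m[φ5→X0] = [5, 8]
r3 m[φ6→X9] = [6, 7]
r3 m[φ7→X0] = [4, 9]
r3 m[X6→φ0] = [3, 3]
r3 m[X6→φ4] = [6, 6]
r3 m[X0→φ1] = [1440, 864]
r3 m[X0→φ2] = [1440, 1512]
r3 m[X0→φ3] = [1620, 2016]
r3 m[X0→φ5] = [2592, 756]
r3 m[X0→φ7] = [3240, 672]
r3 m[X9→φ0] = [42, 63]
r3 m[X9→φ1] = [30, 42]
r3 m[X9→φ6] = [35, 54]
r3 m[X10→φ2] = [1, 1]
r4 m[φ0→X6] = [378, 378]
r4 m[φ0→X9] = [15, 18]
r4 m[φ1→X0] = [378, 210]
r4 m[φ1→X9] = [6048, 12960]
r4 m[φ2→X0] = [9, 4]
r4 m[φ2→X10] = [6048, 12960]
r4 m[φ3→X0] = [8, 3]
r4 m[φ4→X6] = [3, 3]
r4 m[φ5→X0] = [5, 8]
r4 m[φ6→X9] = [6, 7]
r4 m[φ7→X0] = [4, 9]
r4 m[X6→φ0] = [3, 3]
r4 m[X6→φ4] = [378, 378]
r4 m[X0→φ1] = [1440, 864]
r4 m[X0→φ2] = [60480, 45360]
r4 m[X0→φ3] = [68040, 60480]
r4 m[X0→φ5] = [108864, 22680]
r4 m[X0→φ7] = [136080, 20160]
r4 m[X9→φ0] = [36288, 90720]
r4 m[X9→φ1] = [90, 126]
r4 m[X9→φ6] = [90720, 233280]
r4 m[X10→φ2] = [1, 1]
r5 m[φ0→X6] = [544320, 544320]
r5 m[φ0→X9] = [15, 18]
r5 m[φ1→X0] = [1134, 630]
r5 m[φ1→X9] = [6048, 12960]
r5 m[φ2→X0] = [9, 4]
r5 m[φ2→X10] = [181440, 544320]
r5 m[φ3→X0] = [8, 3]
r5 m[φ4→X6] = [3, 3]
r5 m[φ5→X0] = [5, 8]
r5 m[φ6→X9] = [6, 7]
r5 m[φ7→X0] = [4, 9]
r5 m[X6→φ0] = [3, 3]
r5 m[X6→φ4] = [378, 378]
r5 m[X0→φ1] = [1440, 864]
r5 m[X0→φ2] = [60480, 45360]
r5 m[X0→φ3] = [68040, 60480]
r5 m[X0→φ5] = [108864, 22680]
r5 m[X0→φ7] = [136080, 20160]
r5 m[X9→φ0] = [36288, 90720]
r5 m[X9→φ1] = [90, 126]
r5 m[X9→φ6] = [90720, 233280]
r5 m[X10→φ2] = [1, 1]
r6 m[φ0→X6] = [544320, 544320]
r6 m[φ0→X9] = [15, 18]
r6 m[φ1→X0] = [1134, 630]
r6 m[φ1→X9] = [6048, 12960]
r6 m[φ2→X0] = [9, 4]
r6 m[φ2→X10] = [181440, 544320]
r6 m[φ3→X0] = [8, 3]
r6 m[φ4→X6] = [3, 3]
r6 m[φ5→X0] = [5, 8]
r6 m[φ6→X9] = [6, 7]
r6 m[φ7→X0] = [4, 9]
r6 m[X6→φ0] = [3, 3]
r6 m[X6→φ4] = [544320, 544320]
r6 m[X0→φ1] = [1440, 864]
r6 m[X0→φ2] = [181440, 136080]
r6 m[X0→φ3] = [204120, 181440]
r6 m[X0→φ5] = [326592, 68040]
r6 m[X0→φ7] = [408240, 60480]
r6 m[X9→φ0] = [36288, 90720]
r6 m[X9→φ1] = [90, 126]
r6 m[X9→φ6] = [90720, 233280]
r6 m[X10→φ2] = [1, 1]
r7 m[φ0→X6] = [544320, 544320]
r7 m[φ0→X9] = [15, 18]
r7 m[φ1→X0] = [1134, 630]
r7 m[φ1→X9] = [6048, 12960]
r7 m[φ2→X0] = [9, 4]
r7 m[φ2→X10] = [544320, 1632960]
r7 m[φ3→X0] = [8, 3]
r7 m[φ4→X6] = [3, 3]
r7 m[φ5→X0] = [5, 8]
r7 m[φ6→X9] = [6, 7]
r7 m[φ7→X0] = [4, 9]
r7 m[X6→φ0] = [3, 3]
r7 m[X6→φ4] = [544320, 544320]
r7 m[X0→φ1] = [1440, 864]
r7 m[X0→φ2] = [181440, 136080]
r7 m[X0→φ3] = [204120, 181440]
r7 m[X0→φ5] = [326592, 68040]
r7 m[X0→φ7] = [408240, 60480]
r7 m[X9→φ0] = [36288, 90720]
r7 m[X9→φ1] = [90, 126]
r7 m[X9→φ6] = [90720, 233280]
r7 m[X10→φ2] = [1, 1]
r8 m[φ0→X6] = [544320, 544320]
r8 m[φ0→X9] = [15, 18]
r8 m[φ1→X0] = [1134, 630]
r8 m[φ1→X9] = [6048, 12960]
r8 m[φ2→X0] = [9, 4]
r8 m[φ2→X10] = [544320, 1632960]
r8 m[φ3→X0] = [8, 3]
r8 m[φ4→X6] = [3, 3]
r8 m[φ5→X0] = [5, 8]
r8 m[φ6→X9] = [6, 7]
r8 m[φ7→X0] = [4, 9]
r8 m[X6→φ0] = [3, 3]
r8 m[X6→φ4] = [544320, 544320]
r8 m[X0→φ1] = [1440, 864]
r8 m[X0→φ2] = [181440, 136080]
r8 m[X0→φ3] = [204120, 181440]
r8 m[X0→φ5] = [326592, 68040]
r8 m[X0→φ7] = [408240, 60480]
r8 m[X9→φ0] = [36288, 90720]
r8 m[X9→φ1] = [90, 126]
r8 m[X9→φ6] = [90720, 233280]
r8 m[X10→φ2] = [1, 1]
fixed point reached at round 8
traceback from X6: (X6=0, X0=0, X9=1, X10=1), score=1632960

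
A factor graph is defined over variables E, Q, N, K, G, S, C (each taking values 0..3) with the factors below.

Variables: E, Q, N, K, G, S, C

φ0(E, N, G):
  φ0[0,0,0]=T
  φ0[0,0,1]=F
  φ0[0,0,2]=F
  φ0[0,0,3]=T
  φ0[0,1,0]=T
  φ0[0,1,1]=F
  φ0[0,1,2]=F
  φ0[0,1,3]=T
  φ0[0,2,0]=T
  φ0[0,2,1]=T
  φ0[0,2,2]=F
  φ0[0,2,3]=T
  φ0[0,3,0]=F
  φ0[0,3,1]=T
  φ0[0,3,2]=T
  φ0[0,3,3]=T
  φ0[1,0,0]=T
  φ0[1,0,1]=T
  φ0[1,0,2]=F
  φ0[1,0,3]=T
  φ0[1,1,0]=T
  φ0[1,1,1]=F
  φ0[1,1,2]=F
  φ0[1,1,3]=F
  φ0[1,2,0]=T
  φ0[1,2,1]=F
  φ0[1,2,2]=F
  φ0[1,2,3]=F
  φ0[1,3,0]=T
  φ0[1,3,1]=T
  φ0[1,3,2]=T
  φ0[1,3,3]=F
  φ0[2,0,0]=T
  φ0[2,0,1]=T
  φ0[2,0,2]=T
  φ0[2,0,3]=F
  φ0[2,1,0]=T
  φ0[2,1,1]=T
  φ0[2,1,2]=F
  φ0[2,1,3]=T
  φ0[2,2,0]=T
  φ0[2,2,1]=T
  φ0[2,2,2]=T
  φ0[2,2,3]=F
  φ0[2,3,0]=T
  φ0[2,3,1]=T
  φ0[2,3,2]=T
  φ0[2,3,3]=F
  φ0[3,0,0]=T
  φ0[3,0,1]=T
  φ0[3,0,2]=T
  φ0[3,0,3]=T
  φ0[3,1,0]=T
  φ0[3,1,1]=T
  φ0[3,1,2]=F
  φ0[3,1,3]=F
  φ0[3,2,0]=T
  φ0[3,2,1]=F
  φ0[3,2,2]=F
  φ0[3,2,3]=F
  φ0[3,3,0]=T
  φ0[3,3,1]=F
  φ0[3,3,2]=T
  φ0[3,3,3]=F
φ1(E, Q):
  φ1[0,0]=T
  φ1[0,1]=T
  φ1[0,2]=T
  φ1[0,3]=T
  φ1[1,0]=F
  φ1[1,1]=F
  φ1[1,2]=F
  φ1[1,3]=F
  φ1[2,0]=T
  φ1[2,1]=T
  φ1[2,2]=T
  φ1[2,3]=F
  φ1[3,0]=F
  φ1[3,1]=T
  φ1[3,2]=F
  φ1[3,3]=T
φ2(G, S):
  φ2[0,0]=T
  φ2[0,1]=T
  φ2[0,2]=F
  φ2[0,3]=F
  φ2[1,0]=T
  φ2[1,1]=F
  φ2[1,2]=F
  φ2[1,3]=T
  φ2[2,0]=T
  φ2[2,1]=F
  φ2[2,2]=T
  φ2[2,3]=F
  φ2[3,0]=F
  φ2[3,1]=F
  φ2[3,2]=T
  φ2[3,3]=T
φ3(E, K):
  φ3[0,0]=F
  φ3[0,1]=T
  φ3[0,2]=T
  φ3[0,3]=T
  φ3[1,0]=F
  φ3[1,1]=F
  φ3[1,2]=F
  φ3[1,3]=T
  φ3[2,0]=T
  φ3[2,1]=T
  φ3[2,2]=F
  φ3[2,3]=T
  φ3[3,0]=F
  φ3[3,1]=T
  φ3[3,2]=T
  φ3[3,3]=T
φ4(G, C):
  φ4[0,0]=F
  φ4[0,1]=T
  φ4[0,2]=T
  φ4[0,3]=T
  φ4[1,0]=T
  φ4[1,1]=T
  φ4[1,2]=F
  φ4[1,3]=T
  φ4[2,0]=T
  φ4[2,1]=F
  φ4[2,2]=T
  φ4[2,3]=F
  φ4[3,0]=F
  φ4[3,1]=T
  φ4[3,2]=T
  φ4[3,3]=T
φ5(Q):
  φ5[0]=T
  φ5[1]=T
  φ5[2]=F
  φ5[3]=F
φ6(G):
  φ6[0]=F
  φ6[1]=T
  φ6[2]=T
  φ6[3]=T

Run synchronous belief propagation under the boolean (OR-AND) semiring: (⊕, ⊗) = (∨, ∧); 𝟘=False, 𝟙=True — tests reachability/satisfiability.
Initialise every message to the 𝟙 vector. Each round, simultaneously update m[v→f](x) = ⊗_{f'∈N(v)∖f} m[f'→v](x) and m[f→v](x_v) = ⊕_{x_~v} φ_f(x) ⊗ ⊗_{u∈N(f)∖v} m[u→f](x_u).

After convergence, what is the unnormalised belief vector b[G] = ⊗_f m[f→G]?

init: all messages = 𝟙 over 4 values
r1 m[φ0→E] = [T, T, T, T]
r1 m[φ0→N] = [T, T, T, T]
r1 m[φ0→G] = [T, T, T, T]
r1 m[φ1→E] = [T, F, T, T]
r1 m[φ1→Q] = [T, T, T, T]
r1 m[φ2→G] = [T, T, T, T]
r1 m[φ2→S] = [T, T, T, T]
r1 m[φ3→E] = [T, T, T, T]
r1 m[φ3→K] = [T, T, T, T]
r1 m[φ4→G] = [T, T, T, T]
r1 m[φ4→C] = [T, T, T, T]
r1 m[φ5→Q] = [T, T, F, F]
r1 m[φ6→G] = [F, T, T, T]
r1 m[E→φ0] = [T, T, T, T]
r1 m[E→φ1] = [T, T, T, T]
r1 m[E→φ3] = [T, T, T, T]
r1 m[Q→φ1] = [T, T, T, T]
r1 m[Q→φ5] = [T, T, T, T]
r1 m[N→φ0] = [T, T, T, T]
r1 m[K→φ3] = [T, T, T, T]
r1 m[G→φ0] = [T, T, T, T]
r1 m[G→φ2] = [T, T, T, T]
r1 m[G→φ4] = [T, T, T, T]
r1 m[G→φ6] = [T, T, T, T]
r1 m[S→φ2] = [T, T, T, T]
r1 m[C→φ4] = [T, T, T, T]
r2 m[φ0→E] = [T, T, T, T]
r2 m[φ0→N] = [T, T, T, T]
r2 m[φ0→G] = [T, T, T, T]
r2 m[φ1→E] = [T, F, T, T]
r2 m[φ1→Q] = [T, T, T, T]
r2 m[φ2→G] = [T, T, T, T]
r2 m[φ2→S] = [T, T, T, T]
r2 m[φ3→E] = [T, T, T, T]
r2 m[φ3→K] = [T, T, T, T]
r2 m[φ4→G] = [T, T, T, T]
r2 m[φ4→C] = [T, T, T, T]
r2 m[φ5→Q] = [T, T, F, F]
r2 m[φ6→G] = [F, T, T, T]
r2 m[E→φ0] = [T, F, T, T]
r2 m[E→φ1] = [T, T, T, T]
r2 m[E→φ3] = [T, F, T, T]
r2 m[Q→φ1] = [T, T, F, F]
r2 m[Q→φ5] = [T, T, T, T]
r2 m[N→φ0] = [T, T, T, T]
r2 m[K→φ3] = [T, T, T, T]
r2 m[G→φ0] = [F, T, T, T]
r2 m[G→φ2] = [F, T, T, T]
r2 m[G→φ4] = [F, T, T, T]
r2 m[G→φ6] = [T, T, T, T]
r2 m[S→φ2] = [T, T, T, T]
r2 m[C→φ4] = [T, T, T, T]
r3 m[φ0→E] = [T, T, T, T]
r3 m[φ0→N] = [T, T, T, T]
r3 m[φ0→G] = [T, T, T, T]
r3 m[φ1→E] = [T, F, T, T]
r3 m[φ1→Q] = [T, T, T, T]
r3 m[φ2→G] = [T, T, T, T]
r3 m[φ2→S] = [T, F, T, T]
r3 m[φ3→E] = [T, T, T, T]
r3 m[φ3→K] = [T, T, T, T]
r3 m[φ4→G] = [T, T, T, T]
r3 m[φ4→C] = [T, T, T, T]
r3 m[φ5→Q] = [T, T, F, F]
r3 m[φ6→G] = [F, T, T, T]
r3 m[E→φ0] = [T, F, T, T]
r3 m[E→φ1] = [T, T, T, T]
r3 m[E→φ3] = [T, F, T, T]
r3 m[Q→φ1] = [T, T, F, F]
r3 m[Q→φ5] = [T, T, T, T]
r3 m[N→φ0] = [T, T, T, T]
r3 m[K→φ3] = [T, T, T, T]
r3 m[G→φ0] = [F, T, T, T]
r3 m[G→φ2] = [F, T, T, T]
r3 m[G→φ4] = [F, T, T, T]
r3 m[G→φ6] = [T, T, T, T]
r3 m[S→φ2] = [T, T, T, T]
r3 m[C→φ4] = [T, T, T, T]
r4 m[φ0→E] = [T, T, T, T]
r4 m[φ0→N] = [T, T, T, T]
r4 m[φ0→G] = [T, T, T, T]
r4 m[φ1→E] = [T, F, T, T]
r4 m[φ1→Q] = [T, T, T, T]
r4 m[φ2→G] = [T, T, T, T]
r4 m[φ2→S] = [T, F, T, T]
r4 m[φ3→E] = [T, T, T, T]
r4 m[φ3→K] = [T, T, T, T]
r4 m[φ4→G] = [T, T, T, T]
r4 m[φ4→C] = [T, T, T, T]
r4 m[φ5→Q] = [T, T, F, F]
r4 m[φ6→G] = [F, T, T, T]
r4 m[E→φ0] = [T, F, T, T]
r4 m[E→φ1] = [T, T, T, T]
r4 m[E→φ3] = [T, F, T, T]
r4 m[Q→φ1] = [T, T, F, F]
r4 m[Q→φ5] = [T, T, T, T]
r4 m[N→φ0] = [T, T, T, T]
r4 m[K→φ3] = [T, T, T, T]
r4 m[G→φ0] = [F, T, T, T]
r4 m[G→φ2] = [F, T, T, T]
r4 m[G→φ4] = [F, T, T, T]
r4 m[G→φ6] = [T, T, T, T]
r4 m[S→φ2] = [T, T, T, T]
r4 m[C→φ4] = [T, T, T, T]
fixed point reached at round 4
b[G] = ⊗ incoming = [F, T, T, T]

b[G] = [F, T, T, T]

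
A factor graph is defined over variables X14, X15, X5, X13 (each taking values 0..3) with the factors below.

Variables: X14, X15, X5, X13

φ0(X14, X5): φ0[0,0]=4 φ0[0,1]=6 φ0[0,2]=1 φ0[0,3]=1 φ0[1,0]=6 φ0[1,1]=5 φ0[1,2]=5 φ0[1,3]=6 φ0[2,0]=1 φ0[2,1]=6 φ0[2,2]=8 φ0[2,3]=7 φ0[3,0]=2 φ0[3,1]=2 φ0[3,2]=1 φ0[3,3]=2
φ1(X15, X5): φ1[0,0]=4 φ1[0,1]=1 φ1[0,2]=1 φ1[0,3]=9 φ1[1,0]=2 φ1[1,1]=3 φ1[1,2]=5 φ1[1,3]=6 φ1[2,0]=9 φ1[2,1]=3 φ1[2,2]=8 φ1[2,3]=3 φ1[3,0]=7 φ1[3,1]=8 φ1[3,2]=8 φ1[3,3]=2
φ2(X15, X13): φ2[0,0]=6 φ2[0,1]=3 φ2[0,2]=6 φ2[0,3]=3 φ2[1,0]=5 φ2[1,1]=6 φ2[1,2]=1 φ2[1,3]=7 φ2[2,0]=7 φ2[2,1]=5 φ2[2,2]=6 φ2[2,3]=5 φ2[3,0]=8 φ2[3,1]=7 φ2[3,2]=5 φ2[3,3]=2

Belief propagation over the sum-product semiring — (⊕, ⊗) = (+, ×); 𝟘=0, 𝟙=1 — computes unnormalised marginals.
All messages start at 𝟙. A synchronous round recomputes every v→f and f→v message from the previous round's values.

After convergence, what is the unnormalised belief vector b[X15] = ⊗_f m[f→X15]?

b[X15] = [4140, 4826, 7866, 8690]

init: all messages = 𝟙 over 4 values
r1 m[φ0→X14] = [12, 22, 22, 7]
r1 m[φ0→X5] = [13, 19, 15, 16]
r1 m[φ1→X15] = [15, 16, 23, 25]
r1 m[φ1→X5] = [22, 15, 22, 20]
r1 m[φ2→X15] = [18, 19, 23, 22]
r1 m[φ2→X13] = [26, 21, 18, 17]
r1 m[X14→φ0] = [1, 1, 1, 1]
r1 m[X15→φ1] = [1, 1, 1, 1]
r1 m[X15→φ2] = [1, 1, 1, 1]
r1 m[X5→φ0] = [1, 1, 1, 1]
r1 m[X5→φ1] = [1, 1, 1, 1]
r1 m[X13→φ2] = [1, 1, 1, 1]
r2 m[φ0→X14] = [12, 22, 22, 7]
r2 m[φ0→X5] = [13, 19, 15, 16]
r2 m[φ1→X15] = [15, 16, 23, 25]
r2 m[φ1→X5] = [22, 15, 22, 20]
r2 m[φ2→X15] = [18, 19, 23, 22]
r2 m[φ2→X13] = [26, 21, 18, 17]
r2 m[X14→φ0] = [1, 1, 1, 1]
r2 m[X15→φ1] = [18, 19, 23, 22]
r2 m[X15→φ2] = [15, 16, 23, 25]
r2 m[X5→φ0] = [22, 15, 22, 20]
r2 m[X5→φ1] = [13, 19, 15, 16]
r2 m[X13→φ2] = [1, 1, 1, 1]
r3 m[φ0→X14] = [220, 437, 428, 136]
r3 m[φ0→X5] = [13, 19, 15, 16]
r3 m[φ1→X15] = [230, 254, 342, 395]
r3 m[φ1→X5] = [471, 320, 473, 389]
r3 m[φ2→X15] = [18, 19, 23, 22]
r3 m[φ2→X13] = [531, 431, 369, 322]
r3 m[X14→φ0] = [1, 1, 1, 1]
r3 m[X15→φ1] = [18, 19, 23, 22]
r3 m[X15→φ2] = [15, 16, 23, 25]
r3 m[X5→φ0] = [22, 15, 22, 20]
r3 m[X5→φ1] = [13, 19, 15, 16]
r3 m[X13→φ2] = [1, 1, 1, 1]
r4 m[φ0→X14] = [220, 437, 428, 136]
r4 m[φ0→X5] = [13, 19, 15, 16]
r4 m[φ1→X15] = [230, 254, 342, 395]
r4 m[φ1→X5] = [471, 320, 473, 389]
r4 m[φ2→X15] = [18, 19, 23, 22]
r4 m[φ2→X13] = [531, 431, 369, 322]
r4 m[X14→φ0] = [1, 1, 1, 1]
r4 m[X15→φ1] = [18, 19, 23, 22]
r4 m[X15→φ2] = [230, 254, 342, 395]
r4 m[X5→φ0] = [471, 320, 473, 389]
r4 m[X5→φ1] = [13, 19, 15, 16]
r4 m[X13→φ2] = [1, 1, 1, 1]
r5 m[φ0→X14] = [4666, 9125, 8898, 2833]
r5 m[φ0→X5] = [13, 19, 15, 16]
r5 m[φ1→X15] = [230, 254, 342, 395]
r5 m[φ1→X5] = [471, 320, 473, 389]
r5 m[φ2→X15] = [18, 19, 23, 22]
r5 m[φ2→X13] = [8204, 6689, 5661, 4968]
r5 m[X14→φ0] = [1, 1, 1, 1]
r5 m[X15→φ1] = [18, 19, 23, 22]
r5 m[X15→φ2] = [230, 254, 342, 395]
r5 m[X5→φ0] = [471, 320, 473, 389]
r5 m[X5→φ1] = [13, 19, 15, 16]
r5 m[X13→φ2] = [1, 1, 1, 1]
r6 m[φ0→X14] = [4666, 9125, 8898, 2833]
r6 m[φ0→X5] = [13, 19, 15, 16]
r6 m[φ1→X15] = [230, 254, 342, 395]
r6 m[φ1→X5] = [471, 320, 473, 389]
r6 m[φ2→X15] = [18, 19, 23, 22]
r6 m[φ2→X13] = [8204, 6689, 5661, 4968]
r6 m[X14→φ0] = [1, 1, 1, 1]
r6 m[X15→φ1] = [18, 19, 23, 22]
r6 m[X15→φ2] = [230, 254, 342, 395]
r6 m[X5→φ0] = [471, 320, 473, 389]
r6 m[X5→φ1] = [13, 19, 15, 16]
r6 m[X13→φ2] = [1, 1, 1, 1]
fixed point reached at round 6
b[X15] = ⊗ incoming = [4140, 4826, 7866, 8690]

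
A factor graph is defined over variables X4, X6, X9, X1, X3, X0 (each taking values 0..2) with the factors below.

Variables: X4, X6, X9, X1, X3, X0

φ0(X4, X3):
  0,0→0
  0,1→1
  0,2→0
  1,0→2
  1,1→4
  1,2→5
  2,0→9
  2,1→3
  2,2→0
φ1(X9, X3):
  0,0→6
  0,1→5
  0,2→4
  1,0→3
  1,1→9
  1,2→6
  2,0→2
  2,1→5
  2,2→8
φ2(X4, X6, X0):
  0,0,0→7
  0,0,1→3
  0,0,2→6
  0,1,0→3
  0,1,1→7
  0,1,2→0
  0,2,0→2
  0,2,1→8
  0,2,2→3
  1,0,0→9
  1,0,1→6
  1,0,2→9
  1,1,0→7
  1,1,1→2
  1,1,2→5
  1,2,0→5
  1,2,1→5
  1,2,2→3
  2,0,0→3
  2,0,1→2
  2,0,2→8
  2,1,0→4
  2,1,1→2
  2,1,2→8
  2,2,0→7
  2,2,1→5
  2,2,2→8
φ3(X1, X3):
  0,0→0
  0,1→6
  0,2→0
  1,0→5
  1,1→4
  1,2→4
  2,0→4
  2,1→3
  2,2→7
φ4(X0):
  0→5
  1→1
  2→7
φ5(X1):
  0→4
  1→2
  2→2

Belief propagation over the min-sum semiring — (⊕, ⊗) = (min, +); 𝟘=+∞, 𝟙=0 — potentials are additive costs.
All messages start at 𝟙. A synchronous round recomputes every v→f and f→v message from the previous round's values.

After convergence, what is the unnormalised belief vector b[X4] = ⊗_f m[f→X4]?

init: all messages = 𝟙 over 3 values
r1 m[φ0→X4] = [0, 2, 0]
r1 m[φ0→X3] = [0, 1, 0]
r1 m[φ1→X9] = [4, 3, 2]
r1 m[φ1→X3] = [2, 5, 4]
r1 m[φ2→X4] = [0, 2, 2]
r1 m[φ2→X6] = [2, 0, 2]
r1 m[φ2→X0] = [2, 2, 0]
r1 m[φ3→X1] = [0, 4, 3]
r1 m[φ3→X3] = [0, 3, 0]
r1 m[φ4→X0] = [5, 1, 7]
r1 m[φ5→X1] = [4, 2, 2]
r1 m[X4→φ0] = [0, 0, 0]
r1 m[X4→φ2] = [0, 0, 0]
r1 m[X6→φ2] = [0, 0, 0]
r1 m[X9→φ1] = [0, 0, 0]
r1 m[X1→φ3] = [0, 0, 0]
r1 m[X1→φ5] = [0, 0, 0]
r1 m[X3→φ0] = [0, 0, 0]
r1 m[X3→φ1] = [0, 0, 0]
r1 m[X3→φ3] = [0, 0, 0]
r1 m[X0→φ2] = [0, 0, 0]
r1 m[X0→φ4] = [0, 0, 0]
r2 m[φ0→X4] = [0, 2, 0]
r2 m[φ0→X3] = [0, 1, 0]
r2 m[φ1→X9] = [4, 3, 2]
r2 m[φ1→X3] = [2, 5, 4]
r2 m[φ2→X4] = [0, 2, 2]
r2 m[φ2→X6] = [2, 0, 2]
r2 m[φ2→X0] = [2, 2, 0]
r2 m[φ3→X1] = [0, 4, 3]
r2 m[φ3→X3] = [0, 3, 0]
r2 m[φ4→X0] = [5, 1, 7]
r2 m[φ5→X1] = [4, 2, 2]
r2 m[X4→φ0] = [0, 2, 2]
r2 m[X4→φ2] = [0, 2, 0]
r2 m[X6→φ2] = [0, 0, 0]
r2 m[X9→φ1] = [0, 0, 0]
r2 m[X1→φ3] = [4, 2, 2]
r2 m[X1→φ5] = [0, 4, 3]
r2 m[X3→φ0] = [2, 8, 4]
r2 m[X3→φ1] = [0, 4, 0]
r2 m[X3→φ3] = [2, 6, 4]
r2 m[X0→φ2] = [5, 1, 7]
r2 m[X0→φ4] = [2, 2, 0]
r3 m[φ0→X4] = [2, 4, 4]
r3 m[φ0→X3] = [0, 1, 0]
r3 m[φ1→X9] = [4, 3, 2]
r3 m[φ1→X3] = [2, 5, 4]
r3 m[φ2→X4] = [4, 3, 3]
r3 m[φ2→X6] = [3, 3, 6]
r3 m[φ2→X0] = [2, 2, 0]
r3 m[φ3→X1] = [2, 7, 6]
r3 m[φ3→X3] = [4, 5, 4]
r3 m[φ4→X0] = [5, 1, 7]
r3 m[φ5→X1] = [4, 2, 2]
r3 m[X4→φ0] = [0, 2, 2]
r3 m[X4→φ2] = [0, 2, 0]
r3 m[X6→φ2] = [0, 0, 0]
r3 m[X9→φ1] = [0, 0, 0]
r3 m[X1→φ3] = [4, 2, 2]
r3 m[X1→φ5] = [0, 4, 3]
r3 m[X3→φ0] = [2, 8, 4]
r3 m[X3→φ1] = [0, 4, 0]
r3 m[X3→φ3] = [2, 6, 4]
r3 m[X0→φ2] = [5, 1, 7]
r3 m[X0→φ4] = [2, 2, 0]
r4 m[φ0→X4] = [2, 4, 4]
r4 m[φ0→X3] = [0, 1, 0]
r4 m[φ1→X9] = [4, 3, 2]
r4 m[φ1→X3] = [2, 5, 4]
r4 m[φ2→X4] = [4, 3, 3]
r4 m[φ2→X6] = [3, 3, 6]
r4 m[φ2→X0] = [2, 2, 0]
r4 m[φ3→X1] = [2, 7, 6]
r4 m[φ3→X3] = [4, 5, 4]
r4 m[φ4→X0] = [5, 1, 7]
r4 m[φ5→X1] = [4, 2, 2]
r4 m[X4→φ0] = [4, 3, 3]
r4 m[X4→φ2] = [2, 4, 4]
r4 m[X6→φ2] = [0, 0, 0]
r4 m[X9→φ1] = [0, 0, 0]
r4 m[X1→φ3] = [4, 2, 2]
r4 m[X1→φ5] = [2, 7, 6]
r4 m[X3→φ0] = [6, 10, 8]
r4 m[X3→φ1] = [4, 6, 4]
r4 m[X3→φ3] = [2, 6, 4]
r4 m[X0→φ2] = [5, 1, 7]
r4 m[X0→φ4] = [2, 2, 0]
r5 m[φ0→X4] = [6, 8, 8]
r5 m[φ0→X3] = [4, 5, 3]
r5 m[φ1→X9] = [8, 7, 6]
r5 m[φ1→X3] = [2, 5, 4]
r5 m[φ2→X4] = [4, 3, 3]
r5 m[φ2→X6] = [6, 7, 9]
r5 m[φ2→X0] = [4, 5, 2]
r5 m[φ3→X1] = [2, 7, 6]
r5 m[φ3→X3] = [4, 5, 4]
r5 m[φ4→X0] = [5, 1, 7]
r5 m[φ5→X1] = [4, 2, 2]
r5 m[X4→φ0] = [4, 3, 3]
r5 m[X4→φ2] = [2, 4, 4]
r5 m[X6→φ2] = [0, 0, 0]
r5 m[X9→φ1] = [0, 0, 0]
r5 m[X1→φ3] = [4, 2, 2]
r5 m[X1→φ5] = [2, 7, 6]
r5 m[X3→φ0] = [6, 10, 8]
r5 m[X3→φ1] = [4, 6, 4]
r5 m[X3→φ3] = [2, 6, 4]
r5 m[X0→φ2] = [5, 1, 7]
r5 m[X0→φ4] = [2, 2, 0]
r6 m[φ0→X4] = [6, 8, 8]
r6 m[φ0→X3] = [4, 5, 3]
r6 m[φ1→X9] = [8, 7, 6]
r6 m[φ1→X3] = [2, 5, 4]
r6 m[φ2→X4] = [4, 3, 3]
r6 m[φ2→X6] = [6, 7, 9]
r6 m[φ2→X0] = [4, 5, 2]
r6 m[φ3→X1] = [2, 7, 6]
r6 m[φ3→X3] = [4, 5, 4]
r6 m[φ4→X0] = [5, 1, 7]
r6 m[φ5→X1] = [4, 2, 2]
r6 m[X4→φ0] = [4, 3, 3]
r6 m[X4→φ2] = [6, 8, 8]
r6 m[X6→φ2] = [0, 0, 0]
r6 m[X9→φ1] = [0, 0, 0]
r6 m[X1→φ3] = [4, 2, 2]
r6 m[X1→φ5] = [2, 7, 6]
r6 m[X3→φ0] = [6, 10, 8]
r6 m[X3→φ1] = [8, 10, 7]
r6 m[X3→φ3] = [6, 10, 7]
r6 m[X0→φ2] = [5, 1, 7]
r6 m[X0→φ4] = [4, 5, 2]
r7 m[φ0→X4] = [6, 8, 8]
r7 m[φ0→X3] = [4, 5, 3]
r7 m[φ1→X9] = [11, 11, 10]
r7 m[φ1→X3] = [2, 5, 4]
r7 m[φ2→X4] = [4, 3, 3]
r7 m[φ2→X6] = [10, 11, 13]
r7 m[φ2→X0] = [8, 9, 6]
r7 m[φ3→X1] = [6, 11, 10]
r7 m[φ3→X3] = [4, 5, 4]
r7 m[φ4→X0] = [5, 1, 7]
r7 m[φ5→X1] = [4, 2, 2]
r7 m[X4→φ0] = [4, 3, 3]
r7 m[X4→φ2] = [6, 8, 8]
r7 m[X6→φ2] = [0, 0, 0]
r7 m[X9→φ1] = [0, 0, 0]
r7 m[X1→φ3] = [4, 2, 2]
r7 m[X1→φ5] = [2, 7, 6]
r7 m[X3→φ0] = [6, 10, 8]
r7 m[X3→φ1] = [8, 10, 7]
r7 m[X3→φ3] = [6, 10, 7]
r7 m[X0→φ2] = [5, 1, 7]
r7 m[X0→φ4] = [4, 5, 2]
r8 m[φ0→X4] = [6, 8, 8]
r8 m[φ0→X3] = [4, 5, 3]
r8 m[φ1→X9] = [11, 11, 10]
r8 m[φ1→X3] = [2, 5, 4]
r8 m[φ2→X4] = [4, 3, 3]
r8 m[φ2→X6] = [10, 11, 13]
r8 m[φ2→X0] = [8, 9, 6]
r8 m[φ3→X1] = [6, 11, 10]
r8 m[φ3→X3] = [4, 5, 4]
r8 m[φ4→X0] = [5, 1, 7]
r8 m[φ5→X1] = [4, 2, 2]
r8 m[X4→φ0] = [4, 3, 3]
r8 m[X4→φ2] = [6, 8, 8]
r8 m[X6→φ2] = [0, 0, 0]
r8 m[X9→φ1] = [0, 0, 0]
r8 m[X1→φ3] = [4, 2, 2]
r8 m[X1→φ5] = [6, 11, 10]
r8 m[X3→φ0] = [6, 10, 8]
r8 m[X3→φ1] = [8, 10, 7]
r8 m[X3→φ3] = [6, 10, 7]
r8 m[X0→φ2] = [5, 1, 7]
r8 m[X0→φ4] = [8, 9, 6]
r9 m[φ0→X4] = [6, 8, 8]
r9 m[φ0→X3] = [4, 5, 3]
r9 m[φ1→X9] = [11, 11, 10]
r9 m[φ1→X3] = [2, 5, 4]
r9 m[φ2→X4] = [4, 3, 3]
r9 m[φ2→X6] = [10, 11, 13]
r9 m[φ2→X0] = [8, 9, 6]
r9 m[φ3→X1] = [6, 11, 10]
r9 m[φ3→X3] = [4, 5, 4]
r9 m[φ4→X0] = [5, 1, 7]
r9 m[φ5→X1] = [4, 2, 2]
r9 m[X4→φ0] = [4, 3, 3]
r9 m[X4→φ2] = [6, 8, 8]
r9 m[X6→φ2] = [0, 0, 0]
r9 m[X9→φ1] = [0, 0, 0]
r9 m[X1→φ3] = [4, 2, 2]
r9 m[X1→φ5] = [6, 11, 10]
r9 m[X3→φ0] = [6, 10, 8]
r9 m[X3→φ1] = [8, 10, 7]
r9 m[X3→φ3] = [6, 10, 7]
r9 m[X0→φ2] = [5, 1, 7]
r9 m[X0→φ4] = [8, 9, 6]
fixed point reached at round 9
b[X4] = ⊗ incoming = [10, 11, 11]

b[X4] = [10, 11, 11]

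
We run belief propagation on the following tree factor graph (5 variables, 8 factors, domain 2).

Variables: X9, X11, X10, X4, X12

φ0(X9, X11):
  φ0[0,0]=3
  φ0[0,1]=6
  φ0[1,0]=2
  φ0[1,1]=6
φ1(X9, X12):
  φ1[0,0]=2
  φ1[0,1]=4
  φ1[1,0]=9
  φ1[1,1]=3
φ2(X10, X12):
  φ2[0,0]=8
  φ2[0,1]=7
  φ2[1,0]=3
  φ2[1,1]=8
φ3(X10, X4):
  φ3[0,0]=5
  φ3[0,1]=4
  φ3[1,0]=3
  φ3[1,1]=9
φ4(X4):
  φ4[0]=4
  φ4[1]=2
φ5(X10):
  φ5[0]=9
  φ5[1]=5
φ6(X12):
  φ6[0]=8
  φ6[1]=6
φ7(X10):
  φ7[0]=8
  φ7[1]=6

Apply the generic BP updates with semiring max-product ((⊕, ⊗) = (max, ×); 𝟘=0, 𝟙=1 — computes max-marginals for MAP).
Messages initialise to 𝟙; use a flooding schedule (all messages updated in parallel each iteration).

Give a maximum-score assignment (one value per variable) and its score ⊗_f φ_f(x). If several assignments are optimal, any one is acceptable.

init: all messages = 𝟙 over 2 values
r1 m[φ0→X9] = [6, 6]
r1 m[φ0→X11] = [3, 6]
r1 m[φ1→X9] = [4, 9]
r1 m[φ1→X12] = [9, 4]
r1 m[φ2→X10] = [8, 8]
r1 m[φ2→X12] = [8, 8]
r1 m[φ3→X10] = [5, 9]
r1 m[φ3→X4] = [5, 9]
r1 m[φ4→X4] = [4, 2]
r1 m[φ5→X10] = [9, 5]
r1 m[φ6→X12] = [8, 6]
r1 m[φ7→X10] = [8, 6]
r1 m[X9→φ0] = [1, 1]
r1 m[X9→φ1] = [1, 1]
r1 m[X11→φ0] = [1, 1]
r1 m[X10→φ2] = [1, 1]
r1 m[X10→φ3] = [1, 1]
r1 m[X10→φ5] = [1, 1]
r1 m[X10→φ7] = [1, 1]
r1 m[X4→φ3] = [1, 1]
r1 m[X4→φ4] = [1, 1]
r1 m[X12→φ1] = [1, 1]
r1 m[X12→φ2] = [1, 1]
r1 m[X12→φ6] = [1, 1]
r2 m[φ0→X9] = [6, 6]
r2 m[φ0→X11] = [3, 6]
r2 m[φ1→X9] = [4, 9]
r2 m[φ1→X12] = [9, 4]
r2 m[φ2→X10] = [8, 8]
r2 m[φ2→X12] = [8, 8]
r2 m[φ3→X10] = [5, 9]
r2 m[φ3→X4] = [5, 9]
r2 m[φ4→X4] = [4, 2]
r2 m[φ5→X10] = [9, 5]
r2 m[φ6→X12] = [8, 6]
r2 m[φ7→X10] = [8, 6]
r2 m[X9→φ0] = [4, 9]
r2 m[X9→φ1] = [6, 6]
r2 m[X11→φ0] = [1, 1]
r2 m[X10→φ2] = [360, 270]
r2 m[X10→φ3] = [576, 240]
r2 m[X10→φ5] = [320, 432]
r2 m[X10→φ7] = [360, 360]
r2 m[X4→φ3] = [4, 2]
r2 m[X4→φ4] = [5, 9]
r2 m[X12→φ1] = [64, 48]
r2 m[X12→φ2] = [72, 24]
r2 m[X12→φ6] = [72, 32]
r3 m[φ0→X9] = [6, 6]
r3 m[φ0→X11] = [18, 54]
r3 m[φ1→X9] = [192, 576]
r3 m[φ1→X12] = [54, 24]
r3 m[φ2→X10] = [576, 216]
r3 m[φ2→X12] = [2880, 2520]
r3 m[φ3→X10] = [20, 18]
r3 m[φ3→X4] = [2880, 2304]
r3 m[φ4→X4] = [4, 2]
r3 m[φ5→X10] = [9, 5]
r3 m[φ6→X12] = [8, 6]
r3 m[φ7→X10] = [8, 6]
r3 m[X9→φ0] = [4, 9]
r3 m[X9→φ1] = [6, 6]
r3 m[X11→φ0] = [1, 1]
r3 m[X10→φ2] = [360, 270]
r3 m[X10→φ3] = [576, 240]
r3 m[X10→φ5] = [320, 432]
r3 m[X10→φ7] = [360, 360]
r3 m[X4→φ3] = [4, 2]
r3 m[X4→φ4] = [5, 9]
r3 m[X12→φ1] = [64, 48]
r3 m[X12→φ2] = [72, 24]
r3 m[X12→φ6] = [72, 32]
r4 m[φ0→X9] = [6, 6]
r4 m[φ0→X11] = [18, 54]
r4 m[φ1→X9] = [192, 576]
r4 m[φ1→X12] = [54, 24]
r4 m[φ2→X10] = [576, 216]
r4 m[φ2→X12] = [2880, 2520]
r4 m[φ3→X10] = [20, 18]
r4 m[φ3→X4] = [2880, 2304]
r4 m[φ4→X4] = [4, 2]
r4 m[φ5→X10] = [9, 5]
r4 m[φ6→X12] = [8, 6]
r4 m[φ7→X10] = [8, 6]
r4 m[X9→φ0] = [192, 576]
r4 m[X9→φ1] = [6, 6]
r4 m[X11→φ0] = [1, 1]
r4 m[X10→φ2] = [1440, 540]
r4 m[X10→φ3] = [41472, 6480]
r4 m[X10→φ5] = [92160, 23328]
r4 m[X10→φ7] = [103680, 19440]
r4 m[X4→φ3] = [4, 2]
r4 m[X4→φ4] = [2880, 2304]
r4 m[X12→φ1] = [23040, 15120]
r4 m[X12→φ2] = [432, 144]
r4 m[X12→φ6] = [155520, 60480]
r5 m[φ0→X9] = [6, 6]
r5 m[φ0→X11] = [1152, 3456]
r5 m[φ1→X9] = [60480, 207360]
r5 m[φ1→X12] = [54, 24]
r5 m[φ2→X10] = [3456, 1296]
r5 m[φ2→X12] = [11520, 10080]
r5 m[φ3→X10] = [20, 18]
r5 m[φ3→X4] = [207360, 165888]
r5 m[φ4→X4] = [4, 2]
r5 m[φ5→X10] = [9, 5]
r5 m[φ6→X12] = [8, 6]
r5 m[φ7→X10] = [8, 6]
r5 m[X9→φ0] = [192, 576]
r5 m[X9→φ1] = [6, 6]
r5 m[X11→φ0] = [1, 1]
r5 m[X10→φ2] = [1440, 540]
r5 m[X10→φ3] = [41472, 6480]
r5 m[X10→φ5] = [92160, 23328]
r5 m[X10→φ7] = [103680, 19440]
r5 m[X4→φ3] = [4, 2]
r5 m[X4→φ4] = [2880, 2304]
r5 m[X12→φ1] = [23040, 15120]
r5 m[X12→φ2] = [432, 144]
r5 m[X12→φ6] = [155520, 60480]
r6 m[φ0→X9] = [6, 6]
r6 m[φ0→X11] = [1152, 3456]
r6 m[φ1→X9] = [60480, 207360]
r6 m[φ1→X12] = [54, 24]
r6 m[φ2→X10] = [3456, 1296]
r6 m[φ2→X12] = [11520, 10080]
r6 m[φ3→X10] = [20, 18]
r6 m[φ3→X4] = [207360, 165888]
r6 m[φ4→X4] = [4, 2]
r6 m[φ5→X10] = [9, 5]
r6 m[φ6→X12] = [8, 6]
r6 m[φ7→X10] = [8, 6]
r6 m[X9→φ0] = [60480, 207360]
r6 m[X9→φ1] = [6, 6]
r6 m[X11→φ0] = [1, 1]
r6 m[X10→φ2] = [1440, 540]
r6 m[X10→φ3] = [248832, 38880]
r6 m[X10→φ5] = [552960, 139968]
r6 m[X10→φ7] = [622080, 116640]
r6 m[X4→φ3] = [4, 2]
r6 m[X4→φ4] = [207360, 165888]
r6 m[X12→φ1] = [92160, 60480]
r6 m[X12→φ2] = [432, 144]
r6 m[X12→φ6] = [622080, 241920]
r7 m[φ0→X9] = [6, 6]
r7 m[φ0→X11] = [414720, 1244160]
r7 m[φ1→X9] = [241920, 829440]
r7 m[φ1→X12] = [54, 24]
r7 m[φ2→X10] = [3456, 1296]
r7 m[φ2→X12] = [11520, 10080]
r7 m[φ3→X10] = [20, 18]
r7 m[φ3→X4] = [1244160, 995328]
r7 m[φ4→X4] = [4, 2]
r7 m[φ5→X10] = [9, 5]
r7 m[φ6→X12] = [8, 6]
r7 m[φ7→X10] = [8, 6]
r7 m[X9→φ0] = [60480, 207360]
r7 m[X9→φ1] = [6, 6]
r7 m[X11→φ0] = [1, 1]
r7 m[X10→φ2] = [1440, 540]
r7 m[X10→φ3] = [248832, 38880]
r7 m[X10→φ5] = [552960, 139968]
r7 m[X10→φ7] = [622080, 116640]
r7 m[X4→φ3] = [4, 2]
r7 m[X4→φ4] = [207360, 165888]
r7 m[X12→φ1] = [92160, 60480]
r7 m[X12→φ2] = [432, 144]
r7 m[X12→φ6] = [622080, 241920]
r8 m[φ0→X9] = [6, 6]
r8 m[φ0→X11] = [414720, 1244160]
r8 m[φ1→X9] = [241920, 829440]
r8 m[φ1→X12] = [54, 24]
r8 m[φ2→X10] = [3456, 1296]
r8 m[φ2→X12] = [11520, 10080]
r8 m[φ3→X10] = [20, 18]
r8 m[φ3→X4] = [1244160, 995328]
r8 m[φ4→X4] = [4, 2]
r8 m[φ5→X10] = [9, 5]
r8 m[φ6→X12] = [8, 6]
r8 m[φ7→X10] = [8, 6]
r8 m[X9→φ0] = [241920, 829440]
r8 m[X9→φ1] = [6, 6]
r8 m[X11→φ0] = [1, 1]
r8 m[X10→φ2] = [1440, 540]
r8 m[X10→φ3] = [248832, 38880]
r8 m[X10→φ5] = [552960, 139968]
r8 m[X10→φ7] = [622080, 116640]
r8 m[X4→φ3] = [4, 2]
r8 m[X4→φ4] = [1244160, 995328]
r8 m[X12→φ1] = [92160, 60480]
r8 m[X12→φ2] = [432, 144]
r8 m[X12→φ6] = [622080, 241920]
r9 m[φ0→X9] = [6, 6]
r9 m[φ0→X11] = [1658880, 4976640]
r9 m[φ1→X9] = [241920, 829440]
r9 m[φ1→X12] = [54, 24]
r9 m[φ2→X10] = [3456, 1296]
r9 m[φ2→X12] = [11520, 10080]
r9 m[φ3→X10] = [20, 18]
r9 m[φ3→X4] = [1244160, 995328]
r9 m[φ4→X4] = [4, 2]
r9 m[φ5→X10] = [9, 5]
r9 m[φ6→X12] = [8, 6]
r9 m[φ7→X10] = [8, 6]
r9 m[X9→φ0] = [241920, 829440]
r9 m[X9→φ1] = [6, 6]
r9 m[X11→φ0] = [1, 1]
r9 m[X10→φ2] = [1440, 540]
r9 m[X10→φ3] = [248832, 38880]
r9 m[X10→φ5] = [552960, 139968]
r9 m[X10→φ7] = [622080, 116640]
r9 m[X4→φ3] = [4, 2]
r9 m[X4→φ4] = [1244160, 995328]
r9 m[X12→φ1] = [92160, 60480]
r9 m[X12→φ2] = [432, 144]
r9 m[X12→φ6] = [622080, 241920]
r10 m[φ0→X9] = [6, 6]
r10 m[φ0→X11] = [1658880, 4976640]
r10 m[φ1→X9] = [241920, 829440]
r10 m[φ1→X12] = [54, 24]
r10 m[φ2→X10] = [3456, 1296]
r10 m[φ2→X12] = [11520, 10080]
r10 m[φ3→X10] = [20, 18]
r10 m[φ3→X4] = [1244160, 995328]
r10 m[φ4→X4] = [4, 2]
r10 m[φ5→X10] = [9, 5]
r10 m[φ6→X12] = [8, 6]
r10 m[φ7→X10] = [8, 6]
r10 m[X9→φ0] = [241920, 829440]
r10 m[X9→φ1] = [6, 6]
r10 m[X11→φ0] = [1, 1]
r10 m[X10→φ2] = [1440, 540]
r10 m[X10→φ3] = [248832, 38880]
r10 m[X10→φ5] = [552960, 139968]
r10 m[X10→φ7] = [622080, 116640]
r10 m[X4→φ3] = [4, 2]
r10 m[X4→φ4] = [1244160, 995328]
r10 m[X12→φ1] = [92160, 60480]
r10 m[X12→φ2] = [432, 144]
r10 m[X12→φ6] = [622080, 241920]
fixed point reached at round 10
traceback from X9: (X9=1, X11=1, X10=0, X4=0, X12=0), score=4976640

assignment: (X9=1, X11=1, X10=0, X4=0, X12=0); score = 4976640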